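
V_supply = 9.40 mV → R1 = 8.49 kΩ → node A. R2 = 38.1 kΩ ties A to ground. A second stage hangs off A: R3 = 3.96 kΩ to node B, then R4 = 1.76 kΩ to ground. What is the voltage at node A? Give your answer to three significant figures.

Looking into the second stage from A: R3 + R4 = 5.720 kΩ appears in parallel with R2.
Effective lower resistance at A: R2 ‖ 5.720 = 4.973 kΩ.
So V_A = 9.40 × 0.3694 = 3.472 mV.

V_A ≈ 3.47 mV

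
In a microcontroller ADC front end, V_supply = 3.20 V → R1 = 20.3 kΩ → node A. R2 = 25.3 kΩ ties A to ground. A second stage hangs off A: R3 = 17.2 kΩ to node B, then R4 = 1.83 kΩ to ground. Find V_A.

Node A sees R2 in parallel with the series input of stage 2, R3 + R4 = 19.03 kΩ.
Effective lower resistance at A: R2 ‖ 19.03 = 10.86 kΩ.
So V_A = 3.20 × 0.3485 = 1.115 V.

V_A ≈ 1.12 V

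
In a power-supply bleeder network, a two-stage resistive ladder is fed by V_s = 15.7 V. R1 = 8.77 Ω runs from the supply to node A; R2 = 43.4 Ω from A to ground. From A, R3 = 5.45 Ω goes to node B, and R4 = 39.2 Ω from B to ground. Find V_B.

V_B ≈ 9.86 V

Looking into the second stage from A: R3 + R4 = 44.65 Ω appears in parallel with R2.
Effective lower resistance at A: R2 ‖ 44.65 = 22.01 Ω.
First divider: V_A = V_s · 22.01/(8.77 + 22.01) = 11.23 V.
V_B = V_A × 0.8779 = 9.856 V.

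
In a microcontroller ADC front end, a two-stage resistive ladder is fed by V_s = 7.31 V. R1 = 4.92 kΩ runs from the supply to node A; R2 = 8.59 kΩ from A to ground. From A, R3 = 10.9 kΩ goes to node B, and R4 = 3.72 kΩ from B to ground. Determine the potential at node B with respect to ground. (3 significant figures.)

The second stage (R3 + R4 = 14.62 kΩ) loads node A in parallel with R2.
Effective lower resistance at A: R2 ‖ 14.62 = 5.411 kΩ.
First divider: V_A = V_s · 5.411/(4.92 + 5.411) = 3.829 V.
V_B = V_A × 0.2544 = 0.9742 V.

V_B ≈ 0.974 V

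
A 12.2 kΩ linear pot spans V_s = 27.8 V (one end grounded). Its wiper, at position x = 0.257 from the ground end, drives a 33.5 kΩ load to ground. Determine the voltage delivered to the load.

The pot divides into 9.065 kΩ above the wiper and 3.135 kΩ below.
Lower segment in parallel with the load: 3.135 ‖ 33.5 = 2.867 kΩ.
Then V_out = V_s · 2.867/(9.065 + 2.867) = 6.680 V.

V_out ≈ 6.68 V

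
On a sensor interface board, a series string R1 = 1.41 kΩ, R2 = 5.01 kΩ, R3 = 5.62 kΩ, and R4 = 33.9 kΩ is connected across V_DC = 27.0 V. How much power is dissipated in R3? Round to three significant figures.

P ≈ 1.94 mW

ΣR = 45.94 kΩ → I = 27.0/45.94 = 0.5877 mA.
P(R3) = I²·R3 = (0.5877)² × 5.62 = 1.941 mW.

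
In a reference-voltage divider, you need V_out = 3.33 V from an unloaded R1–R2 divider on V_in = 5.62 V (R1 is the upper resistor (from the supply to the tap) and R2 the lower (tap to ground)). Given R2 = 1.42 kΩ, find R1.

V_out/V_in = R2/(R1+R2) = 0.5925.
R1 = R2·(1/k − 1) = 1.42 × 0.6877 = 0.9765 kΩ.

R1 ≈ 0.977 kΩ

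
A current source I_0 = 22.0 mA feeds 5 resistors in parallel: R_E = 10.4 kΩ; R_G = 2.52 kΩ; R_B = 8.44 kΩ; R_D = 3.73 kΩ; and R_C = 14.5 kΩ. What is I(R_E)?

I ≈ 2.23 mA

Total conductance ΣG = 1/10.4 + 1/2.52 + 1/8.44 + 1/3.73 + 1/14.5 = 0.9485 (units of 1/kΩ).
R_E takes the fraction G_k/ΣG = 0.09615/0.9485 = 0.1014, so I = 22.0 × 0.1014 = 2.230 mA.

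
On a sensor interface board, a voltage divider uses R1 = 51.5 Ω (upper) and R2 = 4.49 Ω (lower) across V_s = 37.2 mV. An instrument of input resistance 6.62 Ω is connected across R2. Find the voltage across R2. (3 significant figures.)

First combine the lower leg with the load: R2 ‖ R_L = 2.675 Ω.
Now apply the divider: V_out = 37.2 × 0.04938 = 1.837 mV.

V_out ≈ 1.84 mV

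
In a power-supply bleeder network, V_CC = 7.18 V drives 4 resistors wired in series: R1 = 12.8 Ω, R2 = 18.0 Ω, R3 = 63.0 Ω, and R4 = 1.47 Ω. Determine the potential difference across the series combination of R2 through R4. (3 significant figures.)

V ≈ 6.22 V

ΣR = 12.8 + 18.0 + 63.0 + 1.47 = 95.27 Ω.
R_{R2..R4} = 18.0 + 63.0 + 1.47 = 82.47 Ω.
By the voltage-divider rule, V = 7.18 × 82.47/95.27 = 6.215 V.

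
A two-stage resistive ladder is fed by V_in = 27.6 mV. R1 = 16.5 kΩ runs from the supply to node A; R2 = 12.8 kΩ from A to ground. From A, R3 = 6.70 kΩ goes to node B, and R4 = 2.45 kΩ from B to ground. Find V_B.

Looking into the second stage from A: R3 + R4 = 9.150 kΩ appears in parallel with R2.
R2 ‖ (R3+R4) = 5.336 kΩ.
So V_A = 27.6 × 0.2444 = 6.744 mV.
V_B = V_A × 0.2678 = 1.806 mV.

V_B ≈ 1.81 mV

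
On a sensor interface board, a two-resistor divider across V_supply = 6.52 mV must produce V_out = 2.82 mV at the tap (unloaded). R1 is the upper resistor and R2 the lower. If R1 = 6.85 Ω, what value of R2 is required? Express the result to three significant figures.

V_out/V_supply = R2/(R1+R2) = 0.4325.
R2 = R1 · 0.4325/(1 − 0.4325) = 5.221 Ω.

R2 ≈ 5.22 Ω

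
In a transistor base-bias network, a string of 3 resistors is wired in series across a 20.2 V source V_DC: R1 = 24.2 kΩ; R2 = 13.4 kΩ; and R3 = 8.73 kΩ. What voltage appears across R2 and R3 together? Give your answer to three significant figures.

ΣR = 24.2 + 13.4 + 8.73 = 46.33 kΩ.
R_{R2..R3} = 13.4 + 8.73 = 22.13 kΩ.
By the voltage-divider rule, V = 20.2 × 22.13/46.33 = 9.649 V.

V ≈ 9.65 V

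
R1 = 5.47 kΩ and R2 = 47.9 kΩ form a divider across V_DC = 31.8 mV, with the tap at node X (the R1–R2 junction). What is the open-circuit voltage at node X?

Open-circuit (no load on X): V_th = V_DC · R2/(R1 + R2) = 31.8 × 47.9/(5.470 + 47.9) = 28.54 mV.

V_th ≈ 28.5 mV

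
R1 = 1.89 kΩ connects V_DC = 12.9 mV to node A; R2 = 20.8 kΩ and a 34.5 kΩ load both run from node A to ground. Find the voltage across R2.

V_out ≈ 11.3 mV

The load sits in parallel with R2, giving an effective lower resistance R2' = R2·R_L/(R2+R_L) = 12.98 kΩ.
Now apply the divider: V_out = 12.9 × 0.8729 = 11.26 mV.
(Unloaded it would be 11.8 mV; the load pulls it down.)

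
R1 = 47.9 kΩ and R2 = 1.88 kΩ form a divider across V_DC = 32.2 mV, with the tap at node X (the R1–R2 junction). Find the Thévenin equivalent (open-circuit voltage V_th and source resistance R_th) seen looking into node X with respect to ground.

With X open, the divider is unloaded: V_th = 32.2 × 1.88/49.78 = 1.216 mV.
Zeroing V_DC shorts the top of R1 to ground, so R_th = R1 ‖ R2 = 1.809 kΩ.

V_th ≈ 1.22 mV, R_th ≈ 1.81 kΩ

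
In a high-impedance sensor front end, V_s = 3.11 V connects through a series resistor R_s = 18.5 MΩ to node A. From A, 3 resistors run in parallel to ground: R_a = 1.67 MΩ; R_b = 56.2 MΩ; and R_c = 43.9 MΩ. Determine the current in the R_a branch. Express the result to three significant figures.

I ≈ 0.145 µA

Equivalent of the parallel group: R_p = 1.564 MΩ.
V_A by voltage divider: V_A = 3.11 × 1.564/(18.5 + 1.564) = 0.2424 V.
Branch current I = V_A/R_a = 0.2424/1.67 = 0.1452 µA.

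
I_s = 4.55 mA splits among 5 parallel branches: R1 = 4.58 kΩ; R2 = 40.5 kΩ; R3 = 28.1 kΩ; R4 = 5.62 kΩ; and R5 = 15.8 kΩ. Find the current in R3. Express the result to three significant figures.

I ≈ 0.311 mA

ΣG = 1/4.58 + 1/40.5 + 1/28.1 + 1/5.62 + 1/15.8 = 0.5198.
Current divider: I(R3) = I_s · G_k/ΣG = 4.55 × (0.03559/0.5198) = 4.55 × 0.06846 = 0.3115 mA.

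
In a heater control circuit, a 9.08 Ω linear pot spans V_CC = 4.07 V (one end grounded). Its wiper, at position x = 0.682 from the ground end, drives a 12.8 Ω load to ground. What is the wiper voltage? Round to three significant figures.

V_out ≈ 2.41 V

Split the track: R_lower = x·R_p = 6.193 Ω, R_upper = (1−x)·R_p = 2.887 Ω.
Lower segment in parallel with the load: 6.193 ‖ 12.8 = 4.173 Ω.
Then V_out = V_CC · 4.173/(2.887 + 4.173) = 2.406 V.
(Unloaded: V_out = x·V_CC = 2.78 V.)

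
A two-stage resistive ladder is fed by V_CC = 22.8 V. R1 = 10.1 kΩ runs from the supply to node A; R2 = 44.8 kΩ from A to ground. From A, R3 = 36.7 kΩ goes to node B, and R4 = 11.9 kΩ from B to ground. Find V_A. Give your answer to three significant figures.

Node A sees R2 in parallel with the series input of stage 2, R3 + R4 = 48.60 kΩ.
R2 ‖ (R3+R4) = 23.31 kΩ.
V_A = 22.8 × 23.31/(10.1 + 23.31) = 15.91 V.

V_A ≈ 15.9 V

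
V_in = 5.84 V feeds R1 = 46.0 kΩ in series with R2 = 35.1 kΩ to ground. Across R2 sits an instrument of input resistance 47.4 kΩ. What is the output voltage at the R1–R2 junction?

V_out ≈ 1.78 V

R2 ‖ R_L = (35.1 × 47.4)/(35.1 + 47.4) = 20.17 kΩ.
Now apply the divider: V_out = 5.84 × 0.3048 = 1.780 V.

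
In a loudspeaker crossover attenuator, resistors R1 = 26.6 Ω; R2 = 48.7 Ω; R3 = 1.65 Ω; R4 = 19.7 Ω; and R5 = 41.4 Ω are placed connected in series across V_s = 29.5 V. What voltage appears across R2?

Total series resistance ΣR = 26.6 + 48.7 + 1.65 + 19.7 + 41.4 = 138.1 Ω.
Voltage divider: V = V_s · (48.70 / 138.1) = 29.5 × 0.3528 = 10.41 V.

V ≈ 10.4 V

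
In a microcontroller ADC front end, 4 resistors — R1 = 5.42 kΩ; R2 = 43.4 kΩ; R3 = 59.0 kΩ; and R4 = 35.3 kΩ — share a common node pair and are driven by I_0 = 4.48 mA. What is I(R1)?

ΣG = 1/5.42 + 1/43.4 + 1/59.0 + 1/35.3 = 0.2528.
Current divider: I(R1) = I_0 · G_k/ΣG = 4.48 × (0.1845/0.2528) = 4.48 × 0.7298 = 3.269 mA.

I ≈ 3.27 mA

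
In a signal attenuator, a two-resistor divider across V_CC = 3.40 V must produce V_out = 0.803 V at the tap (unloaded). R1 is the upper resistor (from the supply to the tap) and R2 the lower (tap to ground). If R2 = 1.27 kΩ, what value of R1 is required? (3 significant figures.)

Required fraction k = V_out/V_CC = 0.2362.
Rearranging, R1 = R2·(1−k)/k = 1.27 × 3.234 = 4.107 kΩ.

R1 ≈ 4.11 kΩ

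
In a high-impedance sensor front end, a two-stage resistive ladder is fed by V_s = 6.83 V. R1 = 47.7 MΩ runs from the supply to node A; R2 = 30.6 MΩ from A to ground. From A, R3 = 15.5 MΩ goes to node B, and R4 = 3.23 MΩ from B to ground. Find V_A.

Looking into the second stage from A: R3 + R4 = 18.73 MΩ appears in parallel with R2.
Effective lower resistance at A: R2 ‖ 18.73 = 11.62 MΩ.
First divider: V_A = V_s · 11.62/(47.7 + 11.62) = 1.338 V.

V_A ≈ 1.34 V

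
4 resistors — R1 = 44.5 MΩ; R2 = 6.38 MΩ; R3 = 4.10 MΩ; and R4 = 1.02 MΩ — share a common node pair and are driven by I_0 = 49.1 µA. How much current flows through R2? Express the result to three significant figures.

Total conductance ΣG = 1/44.5 + 1/6.38 + 1/4.10 + 1/1.02 = 1.404 (units of 1/MΩ).
By the current-divider rule, I = I_0 · G_k/ΣG = 49.1 × 0.1117 = 5.483 µA.

I ≈ 5.48 µA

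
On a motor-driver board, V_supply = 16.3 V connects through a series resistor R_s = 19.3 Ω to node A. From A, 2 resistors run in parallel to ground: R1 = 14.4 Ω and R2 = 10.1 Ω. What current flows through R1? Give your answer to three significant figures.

Equivalent of the parallel group: R_p = 5.936 Ω.
Node voltage V_A = V_supply · R_p/(R_s + R_p) = 16.3 × 0.2352 = 3.834 V.
Branch current I = V_A/R1 = 3.834/14.4 = 0.2663 A.
(Check via current divider: I_total = 0.6459 A; share G_k/ΣG = 0.4122 → same result.)

I ≈ 0.266 A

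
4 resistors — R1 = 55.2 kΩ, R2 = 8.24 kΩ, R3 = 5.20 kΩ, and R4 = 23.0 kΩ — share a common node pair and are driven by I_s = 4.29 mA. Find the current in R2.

I ≈ 1.39 mA

Total conductance ΣG = 1/55.2 + 1/8.24 + 1/5.20 + 1/23.0 = 0.3753 (units of 1/kΩ).
R2 takes the fraction G_k/ΣG = 0.1214/0.3753 = 0.3234, so I = 4.29 × 0.3234 = 1.387 mA.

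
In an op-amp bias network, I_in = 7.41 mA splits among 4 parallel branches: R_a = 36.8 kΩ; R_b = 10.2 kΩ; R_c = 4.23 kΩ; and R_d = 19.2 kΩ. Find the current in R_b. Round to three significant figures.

I ≈ 1.76 mA

ΣG = 1/36.8 + 1/10.2 + 1/4.23 + 1/19.2 = 0.4137.
Current divider: I(R_b) = I_in · G_k/ΣG = 7.41 × (0.09804/0.4137) = 7.41 × 0.2370 = 1.756 mA.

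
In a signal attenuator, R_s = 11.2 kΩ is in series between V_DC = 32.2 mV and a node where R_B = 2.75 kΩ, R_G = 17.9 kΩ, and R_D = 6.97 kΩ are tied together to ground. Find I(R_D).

I ≈ 0.632 µA

Parallel bank: R_p = 1/(1/2.75 + 1/17.9 + 1/6.97) = 1.776 kΩ.
V_A = 32.2 × 1.776/12.98 = 4.408 mV.
Branch current I = V_A/R_D = 4.408/6.97 = 0.6324 µA.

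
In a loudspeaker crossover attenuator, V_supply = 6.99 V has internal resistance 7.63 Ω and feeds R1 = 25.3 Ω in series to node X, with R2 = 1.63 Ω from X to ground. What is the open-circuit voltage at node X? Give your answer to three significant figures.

R1' = 7.63 + 25.3 = 32.93 Ω (source resistance + R1).
Open-circuit (no load on X): V_th = V_supply · R2/(R1' + R2) = 6.99 × 1.63/(32.93 + 1.63) = 0.3297 V.

V_th ≈ 0.330 V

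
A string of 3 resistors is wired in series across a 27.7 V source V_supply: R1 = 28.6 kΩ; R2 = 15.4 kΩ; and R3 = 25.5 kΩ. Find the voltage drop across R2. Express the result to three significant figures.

Series total: ΣR = 28.6 + 15.4 + 25.5 = 69.50 kΩ.
By the voltage-divider rule, V = 27.7 × 15.40/69.50 = 6.138 V.

V ≈ 6.14 V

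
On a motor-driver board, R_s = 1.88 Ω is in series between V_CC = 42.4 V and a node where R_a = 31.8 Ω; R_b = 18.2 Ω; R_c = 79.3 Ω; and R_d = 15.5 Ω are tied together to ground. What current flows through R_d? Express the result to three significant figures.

I ≈ 2.09 A

Equivalent of the parallel group: R_p = 6.116 Ω.
Node voltage V_A = V_CC · R_p/(R_s + R_p) = 42.4 × 0.7649 = 32.43 V.
Branch current I = V_A/R_d = 32.43/15.5 = 2.092 A.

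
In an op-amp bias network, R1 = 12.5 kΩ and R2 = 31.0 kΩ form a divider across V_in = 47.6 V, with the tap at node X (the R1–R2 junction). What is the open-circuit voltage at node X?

With X open, the divider is unloaded: V_th = 47.6 × 31.0/43.50 = 33.92 V.

V_th ≈ 33.9 V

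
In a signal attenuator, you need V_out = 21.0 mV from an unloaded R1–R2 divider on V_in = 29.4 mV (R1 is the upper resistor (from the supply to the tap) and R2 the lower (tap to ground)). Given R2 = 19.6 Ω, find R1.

R1 ≈ 7.84 Ω

Required fraction k = V_out/V_in = 0.7143.
Rearranging, R1 = R2·(1−k)/k = 19.6 × 0.4000 = 7.840 Ω.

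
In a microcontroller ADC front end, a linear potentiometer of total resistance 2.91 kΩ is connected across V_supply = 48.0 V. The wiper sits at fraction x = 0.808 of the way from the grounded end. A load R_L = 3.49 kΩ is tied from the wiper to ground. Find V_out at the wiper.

V_out ≈ 34.3 V

Split the track: R_lower = x·R_p = 2.351 kΩ, R_upper = (1−x)·R_p = 0.5587 kΩ.
R_L loads the lower segment: effective lower R = 1.405 kΩ.
Then V_out = V_supply · 1.405/(0.5587 + 1.405) = 34.34 V.
(Unloaded: V_out = x·V_supply = 38.8 V.)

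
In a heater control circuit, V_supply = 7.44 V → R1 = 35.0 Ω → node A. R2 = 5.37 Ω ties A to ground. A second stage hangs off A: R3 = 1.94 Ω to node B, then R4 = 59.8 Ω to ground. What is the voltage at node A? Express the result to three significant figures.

Looking into the second stage from A: R3 + R4 = 61.74 Ω appears in parallel with R2.
R2 ‖ (R3+R4) = 4.940 Ω.
So V_A = 7.44 × 0.1237 = 0.9203 V.

V_A ≈ 0.920 V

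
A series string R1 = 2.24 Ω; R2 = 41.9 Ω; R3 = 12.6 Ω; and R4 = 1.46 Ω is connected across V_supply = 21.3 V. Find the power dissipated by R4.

ΣR = 58.20 Ω → I = 21.3/58.20 = 0.3660 A.
P(R4) = I²·R4 = (0.3660)² × 1.46 = 0.1956 W.

P ≈ 0.196 W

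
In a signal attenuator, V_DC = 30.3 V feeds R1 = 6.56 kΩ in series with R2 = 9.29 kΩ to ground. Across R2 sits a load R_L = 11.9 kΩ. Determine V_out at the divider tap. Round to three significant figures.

V_out ≈ 13.4 V

First combine the lower leg with the load: R2 ‖ R_L = 5.217 kΩ.
Voltage divider with the loaded lower leg: V_out = 30.3 × 5.217/(6.56 + 5.217) = 30.3 × 0.4430 = 13.42 V.
(Unloaded it would be 17.8 V; the load pulls it down.)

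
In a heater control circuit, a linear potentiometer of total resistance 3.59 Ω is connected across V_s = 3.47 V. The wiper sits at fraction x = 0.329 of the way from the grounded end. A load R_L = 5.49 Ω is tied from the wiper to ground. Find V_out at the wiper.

Split the track: R_lower = x·R_p = 1.181 Ω, R_upper = (1−x)·R_p = 2.409 Ω.
R_L loads the lower segment: effective lower R = 0.9720 Ω.
Loaded-divider output: V_out = 3.47 × 0.2875 = 0.9976 V.

V_out ≈ 0.998 V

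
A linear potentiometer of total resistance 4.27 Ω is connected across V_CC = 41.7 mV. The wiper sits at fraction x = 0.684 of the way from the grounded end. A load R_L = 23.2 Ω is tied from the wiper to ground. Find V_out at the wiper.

The pot divides into 1.349 Ω above the wiper and 2.921 Ω below.
(x·R_p) ‖ R_L = 2.594 Ω.
Loaded-divider output: V_out = 41.7 × 0.6578 = 27.43 mV.

V_out ≈ 27.4 mV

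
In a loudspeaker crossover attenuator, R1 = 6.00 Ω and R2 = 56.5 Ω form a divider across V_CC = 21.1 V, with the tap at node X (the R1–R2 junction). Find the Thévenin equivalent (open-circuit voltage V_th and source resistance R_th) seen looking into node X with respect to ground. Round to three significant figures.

Open-circuit (no load on X): V_th = V_CC · R2/(R1 + R2) = 21.1 × 56.5/(6.000 + 56.5) = 19.07 V.
Looking into X with the source shorted: R_th = R1·R2/(R1+R2) = 6.000 × 56.5/62.50 = 5.424 Ω.

V_th ≈ 19.1 V, R_th ≈ 5.42 Ω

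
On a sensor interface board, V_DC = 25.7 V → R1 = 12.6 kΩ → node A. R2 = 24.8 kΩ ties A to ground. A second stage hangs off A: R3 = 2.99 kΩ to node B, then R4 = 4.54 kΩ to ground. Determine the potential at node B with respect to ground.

V_B ≈ 4.87 V

Looking into the second stage from A: R3 + R4 = 7.530 kΩ appears in parallel with R2.
R2 ‖ (R3+R4) = 5.776 kΩ.
V_A = 25.7 × 5.776/(12.6 + 5.776) = 8.078 V.
Stage 2 is unloaded, so V_B = V_A · R4/(R3+R4) = 8.078 × 4.54/7.530 = 4.871 V.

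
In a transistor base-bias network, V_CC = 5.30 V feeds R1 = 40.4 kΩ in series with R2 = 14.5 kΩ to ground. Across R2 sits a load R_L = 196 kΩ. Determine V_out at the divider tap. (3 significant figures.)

V_out ≈ 1.33 V

R2 ‖ R_L = (14.5 × 196)/(14.5 + 196) = 13.50 kΩ.
Voltage divider with the loaded lower leg: V_out = 5.30 × 13.50/(40.4 + 13.50) = 5.30 × 0.2505 = 1.328 V.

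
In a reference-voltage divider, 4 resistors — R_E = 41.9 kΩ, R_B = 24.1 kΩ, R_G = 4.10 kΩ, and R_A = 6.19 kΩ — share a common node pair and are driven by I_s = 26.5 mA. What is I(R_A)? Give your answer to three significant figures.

Total conductance ΣG = 1/41.9 + 1/24.1 + 1/4.10 + 1/6.19 = 0.4708 (units of 1/kΩ).
Current divider: I(R_A) = I_s · G_k/ΣG = 26.5 × (0.1616/0.4708) = 26.5 × 0.3431 = 9.093 mA.

I ≈ 9.09 mA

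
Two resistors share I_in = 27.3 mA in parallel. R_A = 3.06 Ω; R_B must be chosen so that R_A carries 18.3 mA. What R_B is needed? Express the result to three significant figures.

R_B ≈ 6.22 Ω

The fraction through R_A equals R_B/(R_A+R_B).
18.3/27.3 = R_B/(R_A + R_B) → R_B = R_A · (0.6703)/(1 − 0.6703) = 3.06 × 2.033 = 6.222 Ω.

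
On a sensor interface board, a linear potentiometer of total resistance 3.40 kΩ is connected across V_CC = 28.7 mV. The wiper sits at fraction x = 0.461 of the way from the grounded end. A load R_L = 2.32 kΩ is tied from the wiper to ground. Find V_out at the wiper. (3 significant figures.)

Lower segment x·R_p = 1.567 kΩ; upper segment (1−x)·R_p = 1.833 kΩ.
(x·R_p) ‖ R_L = 0.9354 kΩ.
Loaded-divider output: V_out = 28.7 × 0.3379 = 9.699 mV.
(Unloaded: V_out = x·V_CC = 13.2 mV.)

V_out ≈ 9.70 mV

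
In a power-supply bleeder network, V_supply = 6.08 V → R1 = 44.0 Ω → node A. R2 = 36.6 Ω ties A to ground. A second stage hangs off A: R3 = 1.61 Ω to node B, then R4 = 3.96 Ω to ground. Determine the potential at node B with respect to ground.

V_B ≈ 0.428 V

The second stage (R3 + R4 = 5.570 Ω) loads node A in parallel with R2.
R2 ‖ (R3+R4) = 4.834 Ω.
V_A = 6.08 × 4.834/(44.0 + 4.834) = 0.6019 V.
Stage 2 is unloaded, so V_B = V_A · R4/(R3+R4) = 0.6019 × 3.96/5.570 = 0.4279 V.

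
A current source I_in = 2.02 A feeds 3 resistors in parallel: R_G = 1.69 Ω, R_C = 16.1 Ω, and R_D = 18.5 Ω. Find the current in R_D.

I ≈ 0.154 A

ΣG = 1/1.69 + 1/16.1 + 1/18.5 = 0.7079.
By the current-divider rule, I = I_in · G_k/ΣG = 2.02 × 0.07636 = 0.1542 A.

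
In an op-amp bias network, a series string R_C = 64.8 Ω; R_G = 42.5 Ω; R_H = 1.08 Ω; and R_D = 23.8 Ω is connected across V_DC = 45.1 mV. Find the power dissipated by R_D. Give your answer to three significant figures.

P ≈ 2.77 µW

ΣR = 132.2 Ω → I = 45.1/132.2 = 0.3412 mA.
P = I²R = 0.1164 × 23.8 = 2.771 µW.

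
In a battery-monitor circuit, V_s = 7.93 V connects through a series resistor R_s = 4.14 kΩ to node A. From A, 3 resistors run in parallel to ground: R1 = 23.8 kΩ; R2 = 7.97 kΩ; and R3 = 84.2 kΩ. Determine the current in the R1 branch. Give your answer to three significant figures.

I ≈ 0.191 mA

Equivalent of the parallel group: R_p = 5.575 kΩ.
Node voltage V_A = V_s · R_p/(R_s + R_p) = 7.93 × 0.5739 = 4.551 V.
I(R1) = V_A / R1 = 4.551/23.8 = 0.1912 mA.
(Equivalently: I_total = 0.8162 mA, then current-divider fraction G_k/ΣG = 0.2343.)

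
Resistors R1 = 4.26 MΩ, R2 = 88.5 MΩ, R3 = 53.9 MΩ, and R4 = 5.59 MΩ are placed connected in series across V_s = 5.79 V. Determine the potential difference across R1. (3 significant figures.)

V ≈ 0.162 V

Total series resistance ΣR = 4.26 + 88.5 + 53.9 + 5.59 = 152.2 MΩ.
V = V_s · R/ΣR = 5.79 × 0.02798 = 0.1620 V.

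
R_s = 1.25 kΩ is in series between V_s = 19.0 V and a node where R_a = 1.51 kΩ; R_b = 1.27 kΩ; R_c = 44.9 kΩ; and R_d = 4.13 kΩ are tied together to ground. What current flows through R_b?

Combine the parallel branches: R_p = (1/1.51 + 1/1.27 + 1/44.9 + 1/4.13)⁻¹ = 0.5834 kΩ.
V_A = 19.0 × 0.5834/1.833 = 6.046 V.
Branch current I = V_A/R_b = 6.046/1.27 = 4.761 mA.

I ≈ 4.76 mA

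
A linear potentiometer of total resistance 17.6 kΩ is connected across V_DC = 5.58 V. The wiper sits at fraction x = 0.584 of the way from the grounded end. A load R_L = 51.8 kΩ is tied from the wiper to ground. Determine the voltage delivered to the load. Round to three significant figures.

The pot divides into 7.322 kΩ above the wiper and 10.28 kΩ below.
Lower segment in parallel with the load: 10.28 ‖ 51.8 = 8.577 kΩ.
V_out = 5.58 × 8.577/(7.322 + 8.577) = 3.010 V.
(Unloaded: V_out = x·V_DC = 3.26 V.)

V_out ≈ 3.01 V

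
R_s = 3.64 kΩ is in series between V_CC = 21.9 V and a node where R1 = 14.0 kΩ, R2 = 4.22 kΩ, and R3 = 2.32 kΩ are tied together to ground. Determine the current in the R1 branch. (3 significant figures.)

Equivalent of the parallel group: R_p = 1.352 kΩ.
Node voltage V_A = V_CC · R_p/(R_s + R_p) = 21.9 × 0.2709 = 5.933 V.
I(R1) = V_A / R1 = 5.933/14.0 = 0.4238 mA.
(Equivalently: I_total = 4.387 mA, then current-divider fraction G_k/ΣG = 0.09660.)

I ≈ 0.424 mA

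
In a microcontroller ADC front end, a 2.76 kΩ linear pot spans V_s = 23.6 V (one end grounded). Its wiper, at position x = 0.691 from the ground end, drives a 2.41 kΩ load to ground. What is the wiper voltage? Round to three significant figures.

Lower segment x·R_p = 1.907 kΩ; upper segment (1−x)·R_p = 0.8528 kΩ.
(x·R_p) ‖ R_L = 1.065 kΩ.
Loaded-divider output: V_out = 23.6 × 0.5552 = 13.10 V.

V_out ≈ 13.1 V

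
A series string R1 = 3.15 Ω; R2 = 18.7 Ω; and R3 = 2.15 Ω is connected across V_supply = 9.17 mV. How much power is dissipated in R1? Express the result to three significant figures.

P ≈ 0.460 µW

Series current I = V_supply/ΣR = 9.17/24.00 = 0.3821 mA.
P = I²R = 0.1460 × 3.15 = 0.4599 µW.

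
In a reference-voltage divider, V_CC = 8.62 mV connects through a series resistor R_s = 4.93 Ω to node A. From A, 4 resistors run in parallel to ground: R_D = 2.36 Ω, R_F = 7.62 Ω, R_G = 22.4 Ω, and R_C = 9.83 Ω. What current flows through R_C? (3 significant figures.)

I ≈ 0.197 mA

Combine the parallel branches: R_p = (1/2.36 + 1/7.62 + 1/22.4 + 1/9.83)⁻¹ = 1.426 Ω.
V_A by voltage divider: V_A = 8.62 × 1.426/(4.93 + 1.426) = 1.934 mV.
Branch current I = V_A/R_C = 1.934/9.83 = 0.1967 mA.
(Equivalently: I_total = 1.356 mA, then current-divider fraction G_k/ΣG = 0.1451.)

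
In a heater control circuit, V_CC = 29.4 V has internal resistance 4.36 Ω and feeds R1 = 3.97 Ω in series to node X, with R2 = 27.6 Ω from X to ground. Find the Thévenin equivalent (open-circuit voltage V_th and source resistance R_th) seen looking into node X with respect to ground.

R1' = 4.36 + 3.97 = 8.330 Ω (source resistance + R1).
Open-circuit (no load on X): V_th = V_CC · R2/(R1' + R2) = 29.4 × 27.6/(8.330 + 27.6) = 22.58 V.
Looking into X with the source shorted: R_th = R1'·R2/(R1'+R2) = 8.330 × 27.6/35.93 = 6.399 Ω.

V_th ≈ 22.6 V, R_th ≈ 6.40 Ω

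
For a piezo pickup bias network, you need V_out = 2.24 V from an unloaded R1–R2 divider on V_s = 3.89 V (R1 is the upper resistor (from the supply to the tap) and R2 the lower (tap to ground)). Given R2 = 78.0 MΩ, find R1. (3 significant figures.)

The divider ratio is R2/(R1+R2) = 2.24/3.89 = 0.5758.
Rearranging, R1 = R2·(1−k)/k = 78.0 × 0.7366 = 57.46 MΩ.

R1 ≈ 57.5 MΩ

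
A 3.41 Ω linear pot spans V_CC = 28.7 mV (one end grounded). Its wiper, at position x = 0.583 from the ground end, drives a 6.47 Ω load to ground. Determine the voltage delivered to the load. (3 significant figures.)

V_out ≈ 14.8 mV

The pot divides into 1.422 Ω above the wiper and 1.988 Ω below.
(x·R_p) ‖ R_L = 1.521 Ω.
Loaded-divider output: V_out = 28.7 × 0.5168 = 14.83 mV.
(Unloaded: V_out = x·V_CC = 16.7 mV.)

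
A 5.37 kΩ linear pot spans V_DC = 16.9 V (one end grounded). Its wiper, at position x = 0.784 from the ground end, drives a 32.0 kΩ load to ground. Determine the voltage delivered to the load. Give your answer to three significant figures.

V_out ≈ 12.9 V

Split the track: R_lower = x·R_p = 4.210 kΩ, R_upper = (1−x)·R_p = 1.160 kΩ.
R_L loads the lower segment: effective lower R = 3.721 kΩ.
Loaded-divider output: V_out = 16.9 × 0.7623 = 12.88 V.
(Unloaded: V_out = x·V_DC = 13.2 V.)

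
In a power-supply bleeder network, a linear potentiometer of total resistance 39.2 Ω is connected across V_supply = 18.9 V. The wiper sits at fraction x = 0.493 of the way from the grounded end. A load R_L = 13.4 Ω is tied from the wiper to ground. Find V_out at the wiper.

Lower segment x·R_p = 19.33 Ω; upper segment (1−x)·R_p = 19.87 Ω.
Lower segment in parallel with the load: 19.33 ‖ 13.4 = 7.913 Ω.
V_out = 18.9 × 7.913/(19.87 + 7.913) = 5.382 V.

V_out ≈ 5.38 V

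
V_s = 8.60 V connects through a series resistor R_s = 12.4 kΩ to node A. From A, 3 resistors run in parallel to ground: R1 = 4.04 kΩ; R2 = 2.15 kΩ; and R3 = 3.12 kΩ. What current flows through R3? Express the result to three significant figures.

I ≈ 0.200 mA

Combine the parallel branches: R_p = (1/4.04 + 1/2.15 + 1/3.12)⁻¹ = 0.9679 kΩ.
V_A by voltage divider: V_A = 8.60 × 0.9679/(12.4 + 0.9679) = 0.6227 V.
I(R3) = V_A / R3 = 0.6227/3.12 = 0.1996 mA.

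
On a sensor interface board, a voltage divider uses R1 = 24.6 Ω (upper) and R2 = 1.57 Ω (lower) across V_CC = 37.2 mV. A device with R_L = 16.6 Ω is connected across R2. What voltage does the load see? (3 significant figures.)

The load sits in parallel with R2, giving an effective lower resistance R2' = R2·R_L/(R2+R_L) = 1.434 Ω.
Then V_out = V_CC · R2'/(R1 + R2') = 37.2 × 1.434/26.03 = 2.050 mV.
(Unloaded it would be 2.23 mV; the load pulls it down.)

V_out ≈ 2.05 mV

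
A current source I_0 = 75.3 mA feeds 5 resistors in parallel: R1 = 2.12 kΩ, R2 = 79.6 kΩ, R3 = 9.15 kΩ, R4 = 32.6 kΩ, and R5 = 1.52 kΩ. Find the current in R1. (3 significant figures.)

Conductances: ΣG = 1/2.12 + 1/79.6 + 1/9.15 + 1/32.6 + 1/1.52 = 1.282 (1/kΩ).
By the current-divider rule, I = I_0 · G_k/ΣG = 75.3 × 0.3679 = 27.70 mA.

I ≈ 27.7 mA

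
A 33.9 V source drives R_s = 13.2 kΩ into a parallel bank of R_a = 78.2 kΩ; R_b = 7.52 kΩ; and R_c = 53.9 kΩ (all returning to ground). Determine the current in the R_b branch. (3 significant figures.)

I ≈ 1.42 mA

Combine the parallel branches: R_p = (1/78.2 + 1/7.52 + 1/53.9)⁻¹ = 6.086 kΩ.
V_A = 33.9 × 6.086/19.29 = 10.70 V.
I(R_b) = V_A / R_b = 10.70/7.52 = 1.423 mA.
(Check via current divider: I_total = 1.758 mA; share G_k/ΣG = 0.8093 → same result.)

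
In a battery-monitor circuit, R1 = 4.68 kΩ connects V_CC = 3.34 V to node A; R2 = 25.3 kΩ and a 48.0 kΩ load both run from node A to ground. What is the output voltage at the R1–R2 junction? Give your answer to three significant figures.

R2 ‖ R_L = (25.3 × 48.0)/(25.3 + 48.0) = 16.57 kΩ.
Then V_out = V_CC · R2'/(R1 + R2') = 3.34 × 16.57/21.25 = 2.604 V.

V_out ≈ 2.60 V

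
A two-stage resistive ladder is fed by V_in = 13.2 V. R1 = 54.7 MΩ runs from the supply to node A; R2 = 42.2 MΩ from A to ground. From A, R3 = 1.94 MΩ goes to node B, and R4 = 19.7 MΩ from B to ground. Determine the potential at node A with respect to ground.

V_A ≈ 2.74 V

Node A sees R2 in parallel with the series input of stage 2, R3 + R4 = 21.64 MΩ.
R2 ‖ (R3+R4) = 14.30 MΩ.
So V_A = 13.2 × 0.2073 = 2.736 V.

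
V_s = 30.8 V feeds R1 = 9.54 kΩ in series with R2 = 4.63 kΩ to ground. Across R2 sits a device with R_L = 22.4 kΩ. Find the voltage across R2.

The load sits in parallel with R2, giving an effective lower resistance R2' = R2·R_L/(R2+R_L) = 3.837 kΩ.
Voltage divider with the loaded lower leg: V_out = 30.8 × 3.837/(9.54 + 3.837) = 30.8 × 0.2868 = 8.834 V.
(Unloaded it would be 10.1 V; the load pulls it down.)

V_out ≈ 8.83 V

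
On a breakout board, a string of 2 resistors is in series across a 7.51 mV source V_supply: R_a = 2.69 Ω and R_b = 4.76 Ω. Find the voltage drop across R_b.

ΣR = 2.69 + 4.76 = 7.450 Ω.
Voltage divider: V = V_supply · (4.760 / 7.450) = 7.51 × 0.6389 = 4.798 mV.

V ≈ 4.80 mV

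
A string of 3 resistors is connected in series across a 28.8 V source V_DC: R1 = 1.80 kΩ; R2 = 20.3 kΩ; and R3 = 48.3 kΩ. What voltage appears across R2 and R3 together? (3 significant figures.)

V ≈ 28.1 V

Series total: ΣR = 1.80 + 20.3 + 48.3 = 70.40 kΩ.
R_{R2..R3} = 20.3 + 48.3 = 68.60 kΩ.
Voltage divider: V = V_DC · (68.60 / 70.40) = 28.8 × 0.9744 = 28.06 V.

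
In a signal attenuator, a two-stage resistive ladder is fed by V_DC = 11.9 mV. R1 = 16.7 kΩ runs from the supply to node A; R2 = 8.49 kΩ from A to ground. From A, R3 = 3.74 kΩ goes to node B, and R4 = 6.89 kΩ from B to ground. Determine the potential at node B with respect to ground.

Looking into the second stage from A: R3 + R4 = 10.63 kΩ appears in parallel with R2.
R2 ‖ (R3+R4) = 4.720 kΩ.
So V_A = 11.9 × 0.2204 = 2.622 mV.
V_B = V_A × 0.6482 = 1.700 mV.

V_B ≈ 1.70 mV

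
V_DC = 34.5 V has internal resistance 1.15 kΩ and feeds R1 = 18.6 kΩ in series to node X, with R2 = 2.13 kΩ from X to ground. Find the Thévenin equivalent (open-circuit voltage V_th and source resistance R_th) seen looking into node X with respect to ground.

R1' = 1.15 + 18.6 = 19.75 kΩ (source resistance + R1).
With X open, the divider is unloaded: V_th = 34.5 × 2.13/21.88 = 3.359 V.
Zeroing V_DC shorts the top of R1' to ground, so R_th = R1' ‖ R2 = 1.923 kΩ.

V_th ≈ 3.36 V, R_th ≈ 1.92 kΩ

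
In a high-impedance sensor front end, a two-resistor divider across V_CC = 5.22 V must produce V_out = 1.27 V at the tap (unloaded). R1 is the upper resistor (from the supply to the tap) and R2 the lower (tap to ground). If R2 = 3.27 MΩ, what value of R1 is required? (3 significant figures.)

R1 ≈ 10.2 MΩ

V_out/V_CC = R2/(R1+R2) = 0.2433.
Rearranging, R1 = R2·(1−k)/k = 3.27 × 3.110 = 10.17 MΩ.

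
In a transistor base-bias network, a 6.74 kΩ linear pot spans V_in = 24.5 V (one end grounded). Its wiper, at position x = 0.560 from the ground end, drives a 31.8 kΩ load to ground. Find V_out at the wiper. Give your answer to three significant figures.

V_out ≈ 13.0 V

Split the track: R_lower = x·R_p = 3.774 kΩ, R_upper = (1−x)·R_p = 2.966 kΩ.
R_L loads the lower segment: effective lower R = 3.374 kΩ.
V_out = 24.5 × 3.374/(2.966 + 3.374) = 13.04 V.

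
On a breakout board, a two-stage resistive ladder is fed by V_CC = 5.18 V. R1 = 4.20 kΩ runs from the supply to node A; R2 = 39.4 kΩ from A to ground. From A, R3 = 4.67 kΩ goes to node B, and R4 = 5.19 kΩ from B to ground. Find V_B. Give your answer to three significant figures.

Looking into the second stage from A: R3 + R4 = 9.860 kΩ appears in parallel with R2.
R2 ‖ (R3+R4) = 7.886 kΩ.
V_A = 5.18 × 7.886/(4.20 + 7.886) = 3.380 V.
Stage 2 is unloaded, so V_B = V_A · R4/(R3+R4) = 3.380 × 5.19/9.860 = 1.779 V.

V_B ≈ 1.78 V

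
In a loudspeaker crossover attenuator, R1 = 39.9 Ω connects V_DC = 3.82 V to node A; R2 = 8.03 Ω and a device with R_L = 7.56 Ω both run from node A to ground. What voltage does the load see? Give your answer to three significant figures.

V_out ≈ 0.340 V

The load sits in parallel with R2, giving an effective lower resistance R2' = R2·R_L/(R2+R_L) = 3.894 Ω.
Voltage divider with the loaded lower leg: V_out = 3.82 × 3.894/(39.9 + 3.894) = 3.82 × 0.08892 = 0.3397 V.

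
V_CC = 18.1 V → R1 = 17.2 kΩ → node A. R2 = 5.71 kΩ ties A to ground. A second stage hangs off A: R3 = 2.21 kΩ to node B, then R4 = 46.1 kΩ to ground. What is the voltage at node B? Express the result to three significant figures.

The second stage (R3 + R4 = 48.31 kΩ) loads node A in parallel with R2.
Effective lower resistance at A: R2 ‖ 48.31 = 5.106 kΩ.
So V_A = 18.1 × 0.2289 = 4.143 V.
Then the unloaded second divider: V_B = V_A × R4/(R3+R4) = 4.143 × 0.9543 = 3.954 V.

V_B ≈ 3.95 V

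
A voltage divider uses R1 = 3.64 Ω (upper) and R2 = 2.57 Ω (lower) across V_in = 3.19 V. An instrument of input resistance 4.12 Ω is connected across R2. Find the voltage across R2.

V_out ≈ 0.967 V

The load sits in parallel with R2, giving an effective lower resistance R2' = R2·R_L/(R2+R_L) = 1.583 Ω.
Now apply the divider: V_out = 3.19 × 0.3030 = 0.9667 V.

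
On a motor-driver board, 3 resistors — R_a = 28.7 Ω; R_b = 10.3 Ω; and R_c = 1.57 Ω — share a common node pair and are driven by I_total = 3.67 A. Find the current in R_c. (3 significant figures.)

I ≈ 3.04 A

Total conductance ΣG = 1/28.7 + 1/10.3 + 1/1.57 = 0.7689 (units of 1/Ω).
R_c takes the fraction G_k/ΣG = 0.6369/0.7689 = 0.8284, so I = 3.67 × 0.8284 = 3.040 A.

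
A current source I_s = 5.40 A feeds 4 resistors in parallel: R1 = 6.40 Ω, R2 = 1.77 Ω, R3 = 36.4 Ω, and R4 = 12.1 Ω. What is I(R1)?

Total conductance ΣG = 1/6.40 + 1/1.77 + 1/36.4 + 1/12.1 = 0.8313 (units of 1/Ω).
Current divider: I(R1) = I_s · G_k/ΣG = 5.40 × (0.1562/0.8313) = 5.40 × 0.1879 = 1.015 A.

I ≈ 1.01 A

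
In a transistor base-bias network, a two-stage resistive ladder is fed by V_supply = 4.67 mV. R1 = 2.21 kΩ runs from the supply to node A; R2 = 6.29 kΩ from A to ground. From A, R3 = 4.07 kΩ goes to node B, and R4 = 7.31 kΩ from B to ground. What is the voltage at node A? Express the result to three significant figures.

Node A sees R2 in parallel with the series input of stage 2, R3 + R4 = 11.38 kΩ.
R2 ‖ (R3+R4) = 4.051 kΩ.
So V_A = 4.67 × 0.6470 = 3.022 mV.

V_A ≈ 3.02 mV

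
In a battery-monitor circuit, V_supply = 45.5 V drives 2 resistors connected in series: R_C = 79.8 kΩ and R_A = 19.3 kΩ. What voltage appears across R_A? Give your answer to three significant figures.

ΣR = 79.8 + 19.3 = 99.10 kΩ.
Voltage divider: V = V_supply · (19.30 / 99.10) = 45.5 × 0.1948 = 8.861 V.

V ≈ 8.86 V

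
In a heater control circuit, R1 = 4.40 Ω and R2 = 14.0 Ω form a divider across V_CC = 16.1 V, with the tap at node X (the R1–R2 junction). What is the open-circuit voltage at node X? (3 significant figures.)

V_th ≈ 12.3 V

Open-circuit (no load on X): V_th = V_CC · R2/(R1 + R2) = 16.1 × 14.0/(4.400 + 14.0) = 12.25 V.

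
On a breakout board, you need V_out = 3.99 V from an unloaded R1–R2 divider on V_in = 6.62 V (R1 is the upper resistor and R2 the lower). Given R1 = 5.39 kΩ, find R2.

R2 ≈ 8.18 kΩ

Required fraction k = V_out/V_in = 0.6027.
Rearranging, R2 = R1·k/(1−k) = 5.39 × 1.517 = 8.177 kΩ.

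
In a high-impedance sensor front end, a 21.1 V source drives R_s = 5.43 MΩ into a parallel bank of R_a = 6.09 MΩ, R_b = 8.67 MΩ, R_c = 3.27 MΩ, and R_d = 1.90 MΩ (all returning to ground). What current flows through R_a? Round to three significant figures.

Combine the parallel branches: R_p = (1/6.09 + 1/8.67 + 1/3.27 + 1/1.90)⁻¹ = 0.8995 MΩ.
V_A by voltage divider: V_A = 21.1 × 0.8995/(5.43 + 0.8995) = 2.999 V.
Branch current I = V_A/R_a = 2.999/6.09 = 0.4924 µA.
(Equivalently: I_total = 3.334 µA, then current-divider fraction G_k/ΣG = 0.1477.)

I ≈ 0.492 µA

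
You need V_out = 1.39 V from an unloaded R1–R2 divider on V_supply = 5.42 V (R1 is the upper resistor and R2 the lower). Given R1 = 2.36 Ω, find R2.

Required fraction k = V_out/V_supply = 0.2565.
Rearranging, R2 = R1·k/(1−k) = 2.36 × 0.3449 = 0.8140 Ω.

R2 ≈ 0.814 Ω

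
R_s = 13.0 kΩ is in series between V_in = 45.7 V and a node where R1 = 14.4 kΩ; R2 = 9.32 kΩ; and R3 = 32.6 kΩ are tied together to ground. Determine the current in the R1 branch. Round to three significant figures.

I ≈ 0.859 mA

Parallel bank: R_p = 1/(1/14.4 + 1/9.32 + 1/32.6) = 4.821 kΩ.
V_A = 45.7 × 4.821/17.82 = 12.36 V.
I(R1) = V_A / R1 = 12.36/14.4 = 0.8586 mA.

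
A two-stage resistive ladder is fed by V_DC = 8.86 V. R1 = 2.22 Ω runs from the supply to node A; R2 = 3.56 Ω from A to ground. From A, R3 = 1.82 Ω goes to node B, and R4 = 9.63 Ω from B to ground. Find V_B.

Node A sees R2 in parallel with the series input of stage 2, R3 + R4 = 11.45 Ω.
Effective lower resistance at A: R2 ‖ 11.45 = 2.716 Ω.
V_A = 8.86 × 2.716/(2.22 + 2.716) = 4.875 V.
Then the unloaded second divider: V_B = V_A × R4/(R3+R4) = 4.875 × 0.8410 = 4.100 V.

V_B ≈ 4.10 V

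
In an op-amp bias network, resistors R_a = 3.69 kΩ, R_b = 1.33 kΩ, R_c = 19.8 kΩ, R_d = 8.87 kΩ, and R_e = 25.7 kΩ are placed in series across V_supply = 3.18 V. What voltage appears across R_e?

ΣR = 3.69 + 1.33 + 19.8 + 8.87 + 25.7 = 59.39 kΩ.
By the voltage-divider rule, V = 3.18 × 25.70/59.39 = 1.376 V.

V ≈ 1.38 V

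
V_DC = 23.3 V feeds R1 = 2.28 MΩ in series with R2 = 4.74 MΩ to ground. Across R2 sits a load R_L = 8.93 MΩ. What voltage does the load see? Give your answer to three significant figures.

V_out ≈ 13.4 V

R2 ‖ R_L = (4.74 × 8.93)/(4.74 + 8.93) = 3.096 MΩ.
Now apply the divider: V_out = 23.3 × 0.5759 = 13.42 V.
(Unloaded it would be 15.7 V; the load pulls it down.)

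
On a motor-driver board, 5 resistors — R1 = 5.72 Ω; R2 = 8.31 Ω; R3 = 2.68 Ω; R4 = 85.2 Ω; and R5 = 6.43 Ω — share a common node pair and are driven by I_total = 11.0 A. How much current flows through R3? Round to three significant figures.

Conductances: ΣG = 1/5.72 + 1/8.31 + 1/2.68 + 1/85.2 + 1/6.43 = 0.8356 (1/Ω).
Current divider: I(R3) = I_total · G_k/ΣG = 11.0 × (0.3731/0.8356) = 11.0 × 0.4466 = 4.912 A.

I ≈ 4.91 A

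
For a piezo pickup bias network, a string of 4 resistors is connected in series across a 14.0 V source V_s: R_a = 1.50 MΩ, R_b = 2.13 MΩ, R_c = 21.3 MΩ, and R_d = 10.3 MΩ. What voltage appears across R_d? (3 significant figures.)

ΣR = 1.50 + 2.13 + 21.3 + 10.3 = 35.23 MΩ.
Voltage divider: V = V_s · (10.30 / 35.23) = 14.0 × 0.2924 = 4.093 V.

V ≈ 4.09 V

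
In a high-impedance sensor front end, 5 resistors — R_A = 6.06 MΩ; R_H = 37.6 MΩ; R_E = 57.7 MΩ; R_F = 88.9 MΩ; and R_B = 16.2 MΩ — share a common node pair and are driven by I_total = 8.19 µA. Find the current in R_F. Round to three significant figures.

Total conductance ΣG = 1/6.06 + 1/37.6 + 1/57.7 + 1/88.9 + 1/16.2 = 0.2819 (units of 1/MΩ).
By the current-divider rule, I = I_total · G_k/ΣG = 8.19 × 0.03990 = 0.3268 µA.

I ≈ 0.327 µA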